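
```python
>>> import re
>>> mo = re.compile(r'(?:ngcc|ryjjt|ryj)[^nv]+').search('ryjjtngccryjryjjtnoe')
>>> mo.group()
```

'ryjjt'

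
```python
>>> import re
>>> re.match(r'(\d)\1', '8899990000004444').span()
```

`\1` has to match the exact text group 1 already captured.
With `match`, the pattern is implicitly anchored at the beginning.
The match spans [0:2] → '88'.
Captured: group 1 = '8'.

(0, 2)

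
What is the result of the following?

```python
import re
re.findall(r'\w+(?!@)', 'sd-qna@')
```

['sd', 'qn']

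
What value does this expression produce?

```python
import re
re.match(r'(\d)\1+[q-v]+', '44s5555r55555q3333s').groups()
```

('4',)

A backreference is literal: `\1` must see the identical characters the first group matched.
`re.match` only tries the pattern at the start of the string.
The match spans [0:3] → '44s'.
Captured: group 1 = '4'.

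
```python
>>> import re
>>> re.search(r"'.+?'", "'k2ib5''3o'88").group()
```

With the lazy modifier that quantifier settles for the fewest repetitions that let the rest of the pattern succeed (the atoms after it are unaffected and can still be greedy).
The match spans [0:7] → "'k2ib5'".

"'k2ib5'"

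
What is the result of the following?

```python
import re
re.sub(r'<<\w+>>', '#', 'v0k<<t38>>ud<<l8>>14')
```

'v0k#ud#14'

Matches: at [3:10] → '<<t38>>'; at [12:18] → '<<l8>>'.
Each match is replaced by '#'.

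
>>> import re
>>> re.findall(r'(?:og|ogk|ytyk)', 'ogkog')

['og', 'og']

Alternation tries branches left to right and keeps the first one that lets the overall match succeed at that position.
With no groups in the pattern, `findall` gives back each whole match — 2 here.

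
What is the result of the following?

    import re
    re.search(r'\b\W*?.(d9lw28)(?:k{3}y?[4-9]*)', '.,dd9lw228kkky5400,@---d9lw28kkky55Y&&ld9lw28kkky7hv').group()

',@---d9lw28kkky55'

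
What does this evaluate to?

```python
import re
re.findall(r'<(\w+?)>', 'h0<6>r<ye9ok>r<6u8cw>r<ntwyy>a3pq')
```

Walking the string: at [2:5] match '<6>', group 1 = '6'; at [6:13] match '<ye9ok>', group 1 = 'ye9ok'; at [14:21] match '<6u8cw>', group 1 = '6u8cw'; at [22:29] match '<ntwyy>', group 1 = 'ntwyy'.
`findall` collects group 1 from each match (4 total).

['6', 'ye9ok', '6u8cw', 'ntwyy']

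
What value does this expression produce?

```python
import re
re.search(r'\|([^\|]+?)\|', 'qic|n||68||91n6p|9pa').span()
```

The match spans [3:6] → '|n|'.

(3, 6)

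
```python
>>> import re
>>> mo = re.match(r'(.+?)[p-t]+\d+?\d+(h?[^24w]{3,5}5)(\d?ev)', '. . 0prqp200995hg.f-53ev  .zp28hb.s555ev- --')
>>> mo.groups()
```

('. . 0', 'hg.f-5', '3ev')

The match spans [0:24] → '. . 0prqp200995hg.f-53ev'.
Captured: group 1 = '. . 0', group 2 = 'hg.f-5', group 3 = '3ev'.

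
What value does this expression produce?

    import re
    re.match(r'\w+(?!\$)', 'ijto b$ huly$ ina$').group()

A negative assertion filters positions out without eating any characters.
`re.match` only tries the pattern at the start of the string.
The match spans [0:4] → 'ijto'.

'ijto'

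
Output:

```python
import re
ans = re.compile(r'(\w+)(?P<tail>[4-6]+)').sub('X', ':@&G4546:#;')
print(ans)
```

Each match is replaced by 'X'.

:@&X:#;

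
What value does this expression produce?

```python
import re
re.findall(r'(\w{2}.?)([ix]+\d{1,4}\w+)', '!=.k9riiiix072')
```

[('k9r', 'iiiix072')]

Multiple groups make `findall` return tuples — one 2-tuple for the one match.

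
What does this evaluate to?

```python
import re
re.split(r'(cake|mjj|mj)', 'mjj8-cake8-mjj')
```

`|` is ordered: at each position the engine commits to the first alternative that works.
Matches to split on: at [0:3] → 'mjj'; at [5:9] → 'cake'; at [11:14] → 'mjj'.
The group in the pattern means `split` returns the separators' captures alongside the pieces.

['', 'mjj', '8-', 'cake', '8-', 'mjj', '']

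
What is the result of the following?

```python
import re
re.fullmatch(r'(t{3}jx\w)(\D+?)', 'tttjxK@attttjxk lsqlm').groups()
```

('tttjxK', '@attttjxk lsqlm')

The pattern matches exactly 3 of the literal 't', then the literal 'jx', then a word character (captured); then one or more of a non-digit (lazy) (captured).
`fullmatch` succeeds only if the pattern covers the string from start to end.
The match spans [0:21] → 'tttjxK@attttjxk lsqlm'.
Captured: group 1 = 'tttjxK', group 2 = '@attttjxk lsqlm'.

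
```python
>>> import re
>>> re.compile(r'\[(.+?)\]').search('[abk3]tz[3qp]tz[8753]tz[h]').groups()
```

('abk3',)

The match spans [0:6] → '[abk3]'.
Captured: group 1 = 'abk3'.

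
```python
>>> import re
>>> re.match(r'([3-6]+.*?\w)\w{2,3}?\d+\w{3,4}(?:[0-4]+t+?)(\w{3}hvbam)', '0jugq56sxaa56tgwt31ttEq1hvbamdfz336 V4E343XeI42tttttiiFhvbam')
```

None

This matches one or more of a character in [3-6], then zero or more of any character (lazy), then a word character (captured); then 2 to 3 of a word character (lazy), then one or more of a digit, then 3 to 4 of a word character; then one or more of a character in [0-4], then one or more of a literal 't' (lazy) (non-capturing group); then exactly 3 of a word character, then the literal 'hv', then the literal 'bam' (captured).
`re.match` won't scan ahead — the pattern has to work from the very first character.
Here the string doesn't start with a match, so the call returns None.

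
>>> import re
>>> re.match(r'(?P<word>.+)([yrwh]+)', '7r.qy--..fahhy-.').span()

`re.match` won't scan ahead — the pattern has to work from the very first character.
The match spans [0:14] → '7r.qy--..fahhy'.

(0, 14)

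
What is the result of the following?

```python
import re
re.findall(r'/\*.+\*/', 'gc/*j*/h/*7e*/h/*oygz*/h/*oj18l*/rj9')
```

['/*j*/h/*7e*/h/*oygz*/h/*oj18l*/']

Walking the string: at [2:33] → '/*j*/h/*7e*/h/*oygz*/h/*oj18l*/'.
Since nothing is captured, `findall` lists the 1 matched substring directly.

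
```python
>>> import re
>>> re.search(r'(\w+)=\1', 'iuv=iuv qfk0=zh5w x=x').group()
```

'iuv=iuv'

`\1` has to match the exact text group 1 already captured.
The match spans [0:7] → 'iuv=iuv'.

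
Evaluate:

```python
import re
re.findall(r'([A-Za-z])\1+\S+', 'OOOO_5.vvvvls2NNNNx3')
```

['O']

After group 1 captures some text, `\1` only succeeds where that same text appears again.
Matches: at [0:20] match 'OOOO_5.vvvvls2NNNNx3', group 1 = 'O'.
One capturing group, so `findall` returns just the captured substring from the one match — 1 in all.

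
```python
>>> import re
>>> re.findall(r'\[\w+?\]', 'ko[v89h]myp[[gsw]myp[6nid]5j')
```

['[v89h]', '[gsw]', '[6nid]']

With no groups in the pattern, `findall` gives back each whole match — 3 here.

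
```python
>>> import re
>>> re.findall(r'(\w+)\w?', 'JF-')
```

Pattern: one or more of a word character (captured); then optionally a word character.
Matches: at [0:2] match 'JF', group 1 = 'JF'.
One capturing group, so `findall` returns just the captured substring from the one match — 1 in all.

['JF']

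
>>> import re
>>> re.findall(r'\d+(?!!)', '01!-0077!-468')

A negative assertion filters positions out without eating any characters.
With no groups in the pattern, `findall` gives back each whole match — 3 here.

['0', '007', '468']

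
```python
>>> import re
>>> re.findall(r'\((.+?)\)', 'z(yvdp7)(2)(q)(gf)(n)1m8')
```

A `+?`/`*?`/`{m,n}?` starts at its minimum and grows only as far as needed for what follows to match.
Because there's exactly one group, `findall` drops the full match and keeps group 1 from each hit.

['yvdp7', '2', 'q', 'gf', 'n']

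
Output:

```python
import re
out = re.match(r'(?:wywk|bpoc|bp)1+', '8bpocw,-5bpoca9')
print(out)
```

`re.match` only tries the pattern at the start of the string.
Here position 0 doesn't satisfy it, so the call returns None.

None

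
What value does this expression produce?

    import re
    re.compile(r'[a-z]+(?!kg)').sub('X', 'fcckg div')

The negative lookaround is zero-width — it rules out positions where the adjacent text would match, without consuming anything.
Each match is replaced by 'X'.

'X X'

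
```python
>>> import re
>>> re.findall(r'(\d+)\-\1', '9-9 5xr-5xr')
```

The backreference `\1` re-matches whatever the first group consumed, character for character.
Walking the string: at [0:3] match '9-9', group 1 = '9'.
Because there's exactly one group, `findall` drops the full match and keeps group 1 from the one hit.

['9']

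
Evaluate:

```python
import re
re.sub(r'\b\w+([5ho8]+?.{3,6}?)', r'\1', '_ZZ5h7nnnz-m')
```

The pattern matches a word boundary (`\b`, zero-width); then one or more of a word character; then one or more of one of [5ho8] (lazy), then 3 to 6 of any character (lazy) (captured).
`\1` in the replacement pulls in group 1's text for each match.

'h7nnnz-m'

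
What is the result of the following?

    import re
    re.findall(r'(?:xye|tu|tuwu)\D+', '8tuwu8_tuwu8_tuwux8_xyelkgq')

Scanning left to right: at [1:5] → 'tuwu'; at [7:11] → 'tuwu'; at [13:18] → 'tuwux'; at [20:27] → 'xyelkgq'.
No capturing groups, so `findall` returns the 4 full match strings.

['tuwu', 'tuwu', 'tuwux', 'xyelkgq']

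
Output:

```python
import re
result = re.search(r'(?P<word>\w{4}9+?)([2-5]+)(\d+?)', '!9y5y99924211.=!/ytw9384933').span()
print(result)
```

A non-greedy quantifier consumes as few characters as it can — just enough that the remainder of the pattern still matches from where it stops; whatever follows it matches normally.
The match spans [1:12] → '9y5y9992421'.

(1, 12)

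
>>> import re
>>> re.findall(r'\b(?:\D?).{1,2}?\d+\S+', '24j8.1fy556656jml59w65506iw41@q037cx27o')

['24j8.1fy556656jml59w65506iw41@q037cx27o']

Pattern: a word boundary (`\b`, zero-width); then optionally a non-digit (non-capturing group); then 1 to 2 of any character (lazy), then one or more of a digit, then one or more of a non-whitespace character.
Matches: at [0:39] → '24j8.1fy556656jml59w65506iw41@q037cx27o'.
No capturing groups, so `findall` returns the 1 full match string.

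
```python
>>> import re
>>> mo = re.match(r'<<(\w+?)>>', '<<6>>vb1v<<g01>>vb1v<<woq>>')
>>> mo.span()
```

`re.match` only tries the pattern at the start of the string.
The match spans [0:5] → '<<6>>'.

(0, 5)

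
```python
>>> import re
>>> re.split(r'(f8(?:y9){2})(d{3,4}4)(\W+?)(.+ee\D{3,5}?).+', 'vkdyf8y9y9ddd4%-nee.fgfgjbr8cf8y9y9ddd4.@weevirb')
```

['vkdy', 'f8y9y9', 'ddd4', '%', '-nee.fgfgjbr8cf8y9y9ddd4.@weevir', '']

This matches the literal 'f8', then the literal 'y9' repeated 2 times (captured); then 3 to 4 of a literal 'd', then a literal '4' (captured); then one or more of a non-word character (lazy) (captured); then one or more of any character, then the literal 'ee', then 3 to 5 of a non-digit (lazy) (captured); then one or more of any character.
A `+?`/`*?`/`{m,n}?` starts at its minimum and grows only as far as needed for what follows to match.
Matches to split on: at [4:48] → 'f8y9y9ddd4%-nee.fgfgjbr8cf8y9y9ddd4.@weevirb'.
`re.split` interleaves the captured-group text with the surrounding fragments.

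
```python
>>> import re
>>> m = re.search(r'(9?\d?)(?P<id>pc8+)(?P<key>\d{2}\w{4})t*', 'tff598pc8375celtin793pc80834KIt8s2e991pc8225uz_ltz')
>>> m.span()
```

Pattern: optionally a literal '9', then optionally a digit (captured); then the literal 'pc', then one or more of a literal '8' (captured as 'id'); then exactly 2 of a digit, then exactly 4 of a word character (captured as 'key'); then zero or more of a literal 't'.
The match spans [4:16] → '98pc8375celt'.

(4, 16)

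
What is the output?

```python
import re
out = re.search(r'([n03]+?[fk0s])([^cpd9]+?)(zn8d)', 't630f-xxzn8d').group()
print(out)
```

This matches one or more of one of [n03] (lazy), then one of [fk0s] (captured); then one or more of any character except [cpd9] (lazy) (captured); then the literal 'zn8', then the literal 'd' (captured).
`re.search` tries every starting position until one works.
The match spans [2:12] → '30f-xxzn8d'.
Captured: group 1 = '30', group 2 = 'f-xx', group 3 = 'zn8d'.

30f-xxzn8d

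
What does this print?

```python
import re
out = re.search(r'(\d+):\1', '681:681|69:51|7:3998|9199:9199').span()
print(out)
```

(0, 7)

`\1` is not a pattern — it's the concrete string captured by group 1, re-applied verbatim.
The match spans [0:7] → '681:681'.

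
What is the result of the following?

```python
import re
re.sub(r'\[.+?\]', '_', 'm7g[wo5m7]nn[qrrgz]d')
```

'm7g_nn_d'

A non-greedy quantifier consumes as few characters as it can — just enough that the remainder of the pattern still matches from where it stops; whatever follows it matches normally.
Matches: at [3:10] → '[wo5m7]'; at [12:19] → '[qrrgz]'.
Every occurrence is swapped for '_'.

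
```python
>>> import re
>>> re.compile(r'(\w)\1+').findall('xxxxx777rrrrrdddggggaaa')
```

['x', '7', 'r', 'd', 'g', 'a']

A backreference is literal: `\1` must see the identical characters the first group matched.
Walking the string: at [0:5] match 'xxxxx', group 1 = 'x'; at [5:8] match '777', group 1 = '7'; at [8:13] match 'rrrrr', group 1 = 'r'; at [13:16] match 'ddd', group 1 = 'd'; at [16:20] match 'gggg', group 1 = 'g'; ….
Because there's exactly one group, `findall` drops the full match and keeps group 1 from each hit.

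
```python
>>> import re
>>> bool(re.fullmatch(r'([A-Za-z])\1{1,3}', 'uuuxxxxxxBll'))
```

`\1` has to match the exact text group 1 already captured.
`fullmatch` succeeds only if the pattern covers the string from start to end.
Here the string isn't matched end-to-end, so the call returns None, and `bool(None)` is False.

False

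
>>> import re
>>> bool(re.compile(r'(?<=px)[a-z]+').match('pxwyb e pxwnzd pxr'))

False

Lookahead/lookbehind check context without consuming it, so the matched span excludes the asserted characters.
`re.match` only tries the pattern at the start of the string.
Here the string doesn't start with a match, so the call returns None, and `bool(None)` is False.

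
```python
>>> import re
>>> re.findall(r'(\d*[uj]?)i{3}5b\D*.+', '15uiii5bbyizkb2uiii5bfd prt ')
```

One capturing group, so `findall` returns just the captured substring from the one match — 1 in all.

['15u']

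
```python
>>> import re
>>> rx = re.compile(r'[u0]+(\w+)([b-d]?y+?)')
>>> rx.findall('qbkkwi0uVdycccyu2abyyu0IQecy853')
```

[('Vdycccyu2abyyu0IQec', 'y')]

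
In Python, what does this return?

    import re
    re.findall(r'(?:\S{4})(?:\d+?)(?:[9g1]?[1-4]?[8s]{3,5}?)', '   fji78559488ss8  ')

['fji78559488s']

The pattern matches exactly 4 of a non-whitespace character (non-capturing group); then one or more of a digit (lazy) (non-capturing group); then optionally one of [9g1], then optionally a character in [1-4], then 3 to 5 of one of [8s] (lazy) (non-capturing group).
Scanning left to right: at [3:15] → 'fji78559488s'.
Since nothing is captured, `findall` lists the 1 matched substring directly.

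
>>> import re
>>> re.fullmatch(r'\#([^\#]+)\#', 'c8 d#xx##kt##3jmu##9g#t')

`fullmatch` succeeds only if the pattern covers the string from start to end.
Here the string isn't matched end-to-end, so the call returns None.

None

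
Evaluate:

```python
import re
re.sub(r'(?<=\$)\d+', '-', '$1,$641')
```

'$-,$-'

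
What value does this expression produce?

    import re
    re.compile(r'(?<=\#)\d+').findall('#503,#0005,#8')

The positive lookaround only admits positions where the adjacent text matches; those characters stay outside the span.
With no groups in the pattern, `findall` gives back each whole match — 3 here.

['503', '0005', '8']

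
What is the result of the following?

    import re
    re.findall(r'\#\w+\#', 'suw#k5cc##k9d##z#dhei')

['#k5cc#', '#k9d#', '#z#']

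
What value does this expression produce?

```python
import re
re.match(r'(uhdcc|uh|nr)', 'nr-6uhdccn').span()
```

`re.match` only tries the pattern at the start of the string.
The match spans [0:2] → 'nr'.
Captured: group 1 = 'nr'.

(0, 2)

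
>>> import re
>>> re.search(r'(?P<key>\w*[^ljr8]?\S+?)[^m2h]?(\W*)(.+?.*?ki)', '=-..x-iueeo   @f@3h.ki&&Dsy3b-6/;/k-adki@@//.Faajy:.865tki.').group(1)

'=-'

This matches zero or more of a word character, then optionally any character except [ljr8], then one or more of a non-whitespace character (lazy) (captured as 'key'); then optionally any character except [m2h]; then zero or more of a non-word character (captured); then one or more of any character (lazy), then zero or more of any character (lazy), then the literal 'ki' (captured).
Because the quantifier is non-greedy, it stops expanding at the earliest point where the rest of the pattern can succeed.
Unlike `match`, `search` isn't anchored — it looks for the pattern anywhere in the string.
The match spans [0:22] → '=-..x-iueeo   @f@3h.ki'.
Captured: group 1 = '=-', group 2 = '.', group 3 = 'x-iueeo   @f@3h.ki'.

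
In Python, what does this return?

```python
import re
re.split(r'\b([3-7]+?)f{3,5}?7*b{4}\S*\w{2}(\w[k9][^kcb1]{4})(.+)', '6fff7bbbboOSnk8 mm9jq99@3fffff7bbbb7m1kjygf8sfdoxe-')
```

['', '6', 'nk8 mm', '9jq99@3fffff7bbbb7m1kjygf8sfdoxe-', '']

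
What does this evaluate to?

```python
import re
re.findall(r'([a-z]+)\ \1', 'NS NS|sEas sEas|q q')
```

['s', 'q']

A backreference is literal: `\1` must see the identical characters the first group matched.
Scanning left to right: at [9:12] match 's s', group 1 = 's'; at [16:19] match 'q q', group 1 = 'q'.
With a single group, `findall` returns only what that group captured — 2 items.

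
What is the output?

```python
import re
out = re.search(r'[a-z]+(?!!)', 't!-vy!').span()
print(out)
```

(3, 4)

Because the assertion is negative and zero-width, positions next to the forbidden text are skipped.
`search` walks the string left to right and returns the first match it finds.
The match spans [3:4] → 'v'.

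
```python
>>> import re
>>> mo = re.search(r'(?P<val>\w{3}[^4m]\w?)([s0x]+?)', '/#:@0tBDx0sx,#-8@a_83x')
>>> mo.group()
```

This matches exactly 3 of a word character, then any character except [4m], then optionally a word character (captured as 'val'); then one or more of one of [s0x] (lazy) (captured).
Because the quantifier is non-greedy, it stops expanding at the earliest point where the rest of the pattern can succeed.
`re.search` tries every starting position until one works.
The match spans [4:10] → '0tBDx0'.
Captured: group 1 = '0tBDx', group 2 = '0'.

'0tBDx0'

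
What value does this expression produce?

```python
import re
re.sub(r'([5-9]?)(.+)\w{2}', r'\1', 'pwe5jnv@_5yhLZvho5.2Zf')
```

''

Pattern: optionally a character in [5-9] (captured); then one or more of any character (captured); then exactly 2 of a word character.
Matches: at [0:22] → 'pwe5jnv@_5yhLZvho5.2Zf'.
Each match is replaced using the text its own group 1 captured.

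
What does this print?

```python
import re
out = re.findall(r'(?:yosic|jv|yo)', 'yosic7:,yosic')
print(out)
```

['yosic', 'yosic']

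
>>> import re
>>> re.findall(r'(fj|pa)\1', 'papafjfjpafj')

['pa', 'fj']

`\1` has to match the exact text group 1 already captured.
Scanning left to right: at [0:4] match 'papa', group 1 = 'pa'; at [4:8] match 'fjfj', group 1 = 'fj'.
With a single group, `findall` returns only what that group captured — 2 items.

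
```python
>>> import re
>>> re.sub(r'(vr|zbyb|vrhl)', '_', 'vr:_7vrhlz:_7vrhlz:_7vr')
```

'_:_7_hlz:_7_hlz:_7_'

`|` is ordered: at each position the engine commits to the first alternative that works.
Every occurrence is swapped for '_'.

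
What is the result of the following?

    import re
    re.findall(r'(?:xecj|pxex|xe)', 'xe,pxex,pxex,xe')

Walking the string: at [0:2] → 'xe'; at [3:7] → 'pxex'; at [8:12] → 'pxex'; at [13:15] → 'xe'.
With no groups in the pattern, `findall` gives back each whole match — 4 here.

['xe', 'pxex', 'pxex', 'xe']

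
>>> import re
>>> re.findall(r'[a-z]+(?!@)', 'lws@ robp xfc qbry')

`(?!…)`/`(?<!…)` only lets a position through if the neighbouring text does NOT match; no characters are consumed.
Matches: at [0:2] → 'lw'; at [5:9] → 'robp'; at [10:13] → 'xfc'; at [14:18] → 'qbry'.
No capturing groups, so `findall` returns the 4 full match strings.

['lw', 'robp', 'xfc', 'qbry']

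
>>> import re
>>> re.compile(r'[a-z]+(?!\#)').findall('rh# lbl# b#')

A negative assertion filters positions out without eating any characters.
Matches: at [0:1] → 'r'; at [4:6] → 'lb'.
No capturing groups, so `findall` returns the 2 full match strings.

['r', 'lb']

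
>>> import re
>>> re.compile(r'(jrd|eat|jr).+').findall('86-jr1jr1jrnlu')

Matches: at [3:14] match 'jr1jr1jrnlu', group 1 = 'jr'.
With a single group, `findall` returns only what that group captured — 1 item.

['jr']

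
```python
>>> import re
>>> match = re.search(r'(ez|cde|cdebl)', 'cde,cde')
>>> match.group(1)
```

`re.search` tries every starting position until one works.
The match spans [0:3] → 'cde'.
Captured: group 1 = 'cde'.

'cde'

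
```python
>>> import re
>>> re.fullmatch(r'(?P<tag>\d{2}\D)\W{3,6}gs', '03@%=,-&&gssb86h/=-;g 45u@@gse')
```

None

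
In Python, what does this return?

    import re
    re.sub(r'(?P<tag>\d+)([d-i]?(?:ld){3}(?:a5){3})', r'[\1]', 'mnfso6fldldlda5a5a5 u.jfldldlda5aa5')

The replacement refers to a captured group, so each match is rewritten using its own captured text.

'mnfso[6] u.jfldldlda5aa5'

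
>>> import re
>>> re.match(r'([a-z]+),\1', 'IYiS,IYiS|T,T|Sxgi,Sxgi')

None

`\1` is not a pattern — it's the concrete string captured by group 1, re-applied verbatim.
`re.match` won't scan ahead — the pattern has to work from the very first character.
Here position 0 doesn't satisfy it, so the call returns None.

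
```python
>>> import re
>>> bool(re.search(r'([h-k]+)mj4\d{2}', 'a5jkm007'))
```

False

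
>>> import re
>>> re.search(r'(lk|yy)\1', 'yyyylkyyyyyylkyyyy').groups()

('yy',)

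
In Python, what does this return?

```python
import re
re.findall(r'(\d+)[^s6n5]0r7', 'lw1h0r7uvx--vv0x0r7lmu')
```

Pattern: one or more of a digit (captured); then any character except [s6n5], then the literal '0r7'.
Scanning left to right: at [2:7] match '1h0r7', group 1 = '1'; at [14:19] match '0x0r7', group 1 = '0'.
One capturing group, so `findall` returns just the captured substring from each match — 2 in all.

['1', '0']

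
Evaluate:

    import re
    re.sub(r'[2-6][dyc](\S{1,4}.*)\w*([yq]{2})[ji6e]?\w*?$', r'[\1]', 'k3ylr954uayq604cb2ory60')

'k[lr954ua]'

The pattern matches a character in [2-6], then one of [dyc]; then 1 to 4 of a non-whitespace character, then zero or more of any character (captured); then zero or more of a word character; then exactly 2 of one of [yq] (captured); then optionally one of [ji6e], then zero or more of a word character (lazy); then anchored at the end.
Matches: at [1:23] → '3ylr954uayq604cb2ory60'.
Each match is replaced using the text its own group 1 captured.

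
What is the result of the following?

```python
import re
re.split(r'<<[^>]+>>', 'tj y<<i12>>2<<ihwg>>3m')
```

['tj y', '2', '3m']

Splitting on the pattern gives 3 pieces.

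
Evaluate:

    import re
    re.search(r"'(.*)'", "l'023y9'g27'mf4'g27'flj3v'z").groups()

The match spans [1:26] → "'023y9'g27'mf4'g27'flj3v'".
Captured: group 1 = "023y9'g27'mf4'g27'flj3v".

("023y9'g27'mf4'g27'flj3v",)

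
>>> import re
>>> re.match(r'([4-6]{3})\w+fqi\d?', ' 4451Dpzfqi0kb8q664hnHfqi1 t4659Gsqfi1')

None

This matches exactly 3 of a character in [4-6] (captured); then one or more of a word character, then the literal 'fqi'; then optionally a digit.
`re.match` won't scan ahead — the pattern has to work from the very first character.
Here the pattern fails at index 0, so the call returns None.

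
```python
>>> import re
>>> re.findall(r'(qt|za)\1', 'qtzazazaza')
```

['za', 'za']

The backreference `\1` re-matches whatever the first group consumed, character for character.
One capturing group, so `findall` returns just the captured substring from each match — 2 in all.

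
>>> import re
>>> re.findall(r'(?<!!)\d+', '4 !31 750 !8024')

['4', '1', '750', '024']

The negative lookahead/lookbehind blocks any match where the forbidden context is present.
No capturing groups, so `findall` returns the 4 full match strings.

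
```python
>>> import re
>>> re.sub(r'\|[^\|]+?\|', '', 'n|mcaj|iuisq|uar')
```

Every occurrence is swapped for ''.

'niuisq|uar'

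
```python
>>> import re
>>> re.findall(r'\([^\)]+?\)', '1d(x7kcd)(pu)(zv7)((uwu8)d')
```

['(x7kcd)', '(pu)', '(zv7)', '((uwu8)']

Matches: at [2:9] → '(x7kcd)'; at [9:13] → '(pu)'; at [13:18] → '(zv7)'; at [18:25] → '((uwu8)'.
No capturing groups, so `findall` returns the 4 full match strings.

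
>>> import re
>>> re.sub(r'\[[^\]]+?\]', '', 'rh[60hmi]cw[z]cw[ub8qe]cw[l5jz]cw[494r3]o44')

Matches: at [2:9] → '[60hmi]'; at [11:14] → '[z]'; at [16:23] → '[ub8qe]'; at [25:31] → '[l5jz]'; at [33:40] → '[494r3]'.
`sub` substitutes '' at each match site.

'rhcwcwcwcwo44'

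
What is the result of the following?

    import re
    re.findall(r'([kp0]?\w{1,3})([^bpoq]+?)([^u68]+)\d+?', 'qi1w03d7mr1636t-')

This matches optionally one of [kp0], then 1 to 3 of a word character (captured); then one or more of any character except [bpoq] (lazy) (captured); then one or more of any character except [u68] (captured); then one or more of a digit (lazy).
A non-greedy quantifier consumes as few characters as it can — just enough that the remainder of the pattern still matches from where it stops; whatever follows it matches normally.
Walking the string: at [0:12] match 'qi1w03d7mr16', groups = ('qi1', 'w', '03d7mr1').
`findall` packs the 3 group values into a tuple for every match.

[('qi1', 'w', '03d7mr1')]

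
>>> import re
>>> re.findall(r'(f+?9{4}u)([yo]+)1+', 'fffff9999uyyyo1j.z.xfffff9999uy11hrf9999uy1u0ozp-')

This matches one or more of the literal 'f' (lazy), then exactly 4 of a literal '9', then the literal 'u' (captured); then one or more of one of [yo] (captured); then one or more of a literal '1'.
Matches: at [0:15] match 'fffff9999uyyyo1', groups = ('fffff9999u', 'yyyo'); at [20:33] match 'fffff9999uy11', groups = ('fffff9999u', 'y'); at [35:43] match 'f9999uy1', groups = ('f9999u', 'y').
Multiple groups make `findall` return tuples — one 2-tuple for each match.

[('fffff9999u', 'yyyo'), ('fffff9999u', 'y'), ('f9999u', 'y')]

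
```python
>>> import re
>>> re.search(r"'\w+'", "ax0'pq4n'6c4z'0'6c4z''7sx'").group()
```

The match spans [3:9] → "'pq4n'".

"'pq4n'"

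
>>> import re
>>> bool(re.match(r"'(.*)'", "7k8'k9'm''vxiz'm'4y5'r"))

`match` is anchored at position 0; if the pattern doesn't fit there, it returns None.
Here the pattern fails at index 0, so the call returns None, and `bool(None)` is False.

False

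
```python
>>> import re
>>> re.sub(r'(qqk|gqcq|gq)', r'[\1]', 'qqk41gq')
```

The replacement refers to a captured group, so each match is rewritten using its own captured text.

'[qqk]41[gq]'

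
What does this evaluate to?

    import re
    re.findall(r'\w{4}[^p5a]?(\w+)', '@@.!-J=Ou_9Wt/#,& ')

One capturing group, so `findall` returns just the captured substring from the one match — 1 in all.

['t']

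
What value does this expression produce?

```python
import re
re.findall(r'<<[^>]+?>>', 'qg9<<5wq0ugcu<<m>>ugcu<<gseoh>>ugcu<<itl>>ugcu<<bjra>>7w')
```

No capturing groups, so `findall` returns the 4 full match strings.

['<<5wq0ugcu<<m>>', '<<gseoh>>', '<<itl>>', '<<bjra>>']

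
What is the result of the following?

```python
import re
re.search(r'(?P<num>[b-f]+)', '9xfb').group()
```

'fb'

Pattern: one or more of a character in [b-f] (captured as 'num').
`search` walks the string left to right and returns the first match it finds.
The match spans [2:4] → 'fb'.
Captured: group 1 = 'fb'.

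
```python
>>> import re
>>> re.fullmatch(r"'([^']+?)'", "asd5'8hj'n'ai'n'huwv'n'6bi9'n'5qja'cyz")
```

None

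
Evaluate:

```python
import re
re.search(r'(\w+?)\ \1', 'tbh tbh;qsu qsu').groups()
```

`\1` has to match the exact text group 1 already captured.
`re.search` tries every starting position until one works.
The match spans [0:7] → 'tbh tbh'.
Captured: group 1 = 'tbh'.

('tbh',)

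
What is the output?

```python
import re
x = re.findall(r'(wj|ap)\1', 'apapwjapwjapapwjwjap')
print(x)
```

`\1` has to match the exact text group 1 already captured.
Because there's exactly one group, `findall` drops the full match and keeps group 1 from each hit.

['ap', 'ap', 'wj']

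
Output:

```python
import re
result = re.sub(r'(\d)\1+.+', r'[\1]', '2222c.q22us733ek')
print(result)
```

The backreference `\1` re-matches whatever the first group consumed, character for character.
Matches: at [0:16] → '2222c.q22us733ek'.
Each match is replaced using the text its own group 1 captured.

[2]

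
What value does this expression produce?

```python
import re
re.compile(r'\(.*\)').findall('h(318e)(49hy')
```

['(318e)']

Walking the string: at [1:7] → '(318e)'.
No capturing groups, so `findall` returns the 1 full match string.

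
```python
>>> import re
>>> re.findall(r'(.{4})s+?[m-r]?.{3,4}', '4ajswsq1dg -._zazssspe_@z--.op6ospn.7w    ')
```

['ajsw', '_zaz', 'op6o']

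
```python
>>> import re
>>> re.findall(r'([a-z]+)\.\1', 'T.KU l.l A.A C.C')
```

After group 1 captures some text, `\1` only succeeds where that same text appears again.
Because there's exactly one group, `findall` drops the full match and keeps group 1 from the one hit.

['l']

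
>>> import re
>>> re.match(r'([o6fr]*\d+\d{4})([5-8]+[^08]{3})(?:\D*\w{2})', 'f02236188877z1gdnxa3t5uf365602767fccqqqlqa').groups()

The match spans [0:21] → 'f02236188877z1gdnxa3t'.
Captured: group 1 = 'f0223618887', group 2 = '7z1g'.

('f0223618887', '7z1g')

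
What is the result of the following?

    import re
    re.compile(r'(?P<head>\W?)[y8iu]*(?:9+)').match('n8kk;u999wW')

None

Pattern: optionally a non-word character (captured as 'head'); then zero or more of one of [y8iu]; then one or more of a literal '9' (non-capturing group).
`re.match` won't scan ahead — the pattern has to work from the very first character.
Here position 0 doesn't satisfy it, so the call returns None.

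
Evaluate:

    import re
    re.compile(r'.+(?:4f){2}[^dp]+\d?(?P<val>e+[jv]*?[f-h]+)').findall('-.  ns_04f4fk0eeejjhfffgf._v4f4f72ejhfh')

The pattern matches one or more of any character; then the literal '4f' repeated 2 times, then one or more of any character except [dp], then optionally a digit; then one or more of a literal 'e', then zero or more of one of [jv] (lazy), then one or more of a character in [f-h] (captured as 'val').
`findall` collects group 1 from the one match (1 total).

['ejhfh']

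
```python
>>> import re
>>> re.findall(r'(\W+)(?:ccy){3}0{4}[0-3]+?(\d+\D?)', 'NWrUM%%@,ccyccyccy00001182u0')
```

2 groups means the one result is a tuple of 2 captured strings — 1 here.

[('%%@,', '182u')]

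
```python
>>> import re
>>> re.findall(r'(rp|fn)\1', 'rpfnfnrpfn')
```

After group 1 captures some text, `\1` only succeeds where that same text appears again.
Scanning left to right: at [2:6] match 'fnfn', group 1 = 'fn'.
With a single group, `findall` returns only what that group captured — 1 item.

['fn']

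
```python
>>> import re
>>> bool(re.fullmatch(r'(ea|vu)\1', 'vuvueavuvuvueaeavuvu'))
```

False

For `fullmatch`, every character of the input must be accounted for by the pattern.
Here the string isn't matched end-to-end, so the call returns None, and `bool(None)` is False.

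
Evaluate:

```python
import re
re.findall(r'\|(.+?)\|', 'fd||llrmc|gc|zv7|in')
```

['|llrmc', 'zv7']

With a single group, `findall` returns only what that group captured — 2 items.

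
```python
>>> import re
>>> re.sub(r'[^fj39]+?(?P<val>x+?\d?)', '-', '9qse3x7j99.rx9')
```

The pattern matches one or more of any character except [fj39] (lazy); then one or more of a literal 'x' (lazy), then optionally a digit (captured as 'val').
Matches: at [10:14] → '.rx9'.
Each match is replaced by '-'.

'9qse3x7j99-'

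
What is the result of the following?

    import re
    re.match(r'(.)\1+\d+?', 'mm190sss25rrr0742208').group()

`\1` is not a pattern — it's the concrete string captured by group 1, re-applied verbatim.
`match` is anchored at position 0; if the pattern doesn't fit there, it returns None.
The match spans [0:3] → 'mm1'.
Captured: group 1 = 'm'.

'mm1'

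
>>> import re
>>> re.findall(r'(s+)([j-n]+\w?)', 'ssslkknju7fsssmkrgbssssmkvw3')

[('sss', 'lkknju'), ('sss', 'mkr'), ('ssss', 'mkv')]

Pattern: one or more of a literal 's' (captured); then one or more of a character in [j-n], then optionally a word character (captured).
Walking the string: at [0:9] match 'ssslkknju', groups = ('sss', 'lkknju'); at [11:17] match 'sssmkr', groups = ('sss', 'mkr'); at [19:26] match 'ssssmkv', groups = ('ssss', 'mkv').
2 groups means each result is a tuple of 2 captured strings — 3 here.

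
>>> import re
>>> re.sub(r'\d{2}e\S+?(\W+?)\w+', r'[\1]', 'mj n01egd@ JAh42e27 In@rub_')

'mj n[@ ] In@rub_'

Lazy quantifiers expand one character at a time until the remainder of the pattern can match.
`\1` in the replacement pulls in group 1's text for each match.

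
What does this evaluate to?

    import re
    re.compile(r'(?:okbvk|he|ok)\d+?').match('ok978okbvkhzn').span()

(0, 3)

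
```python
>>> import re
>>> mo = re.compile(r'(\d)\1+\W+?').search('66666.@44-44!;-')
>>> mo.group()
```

After group 1 captures some text, `\1` only succeeds where that same text appears again.
The match spans [0:6] → '66666.'.

'66666.'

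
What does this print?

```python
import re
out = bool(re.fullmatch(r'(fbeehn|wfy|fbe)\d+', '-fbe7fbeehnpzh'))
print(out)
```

`re.fullmatch` requires the pattern to consume the entire string.
Here the string isn't matched end-to-end, so the call returns None, and `bool(None)` is False.

False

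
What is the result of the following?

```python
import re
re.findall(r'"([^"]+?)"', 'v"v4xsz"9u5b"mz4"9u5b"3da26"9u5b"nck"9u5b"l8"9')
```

['v4xsz', 'mz4', '3da26', 'nck', 'l8']

Walking the string: at [1:8] match '"v4xsz"', group 1 = 'v4xsz'; at [12:17] match '"mz4"', group 1 = 'mz4'; at [21:28] match '"3da26"', group 1 = '3da26'; at [32:37] match '"nck"', group 1 = 'nck'; at [41:45] match '"l8"', group 1 = 'l8'.
With a single group, `findall` returns only what that group captured — 5 items.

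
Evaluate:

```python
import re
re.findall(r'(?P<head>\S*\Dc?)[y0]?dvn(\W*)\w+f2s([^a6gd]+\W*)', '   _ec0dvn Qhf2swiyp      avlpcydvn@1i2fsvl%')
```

[('_ec', ' ', 'wiyp      ')]

Pattern: zero or more of a non-whitespace character, then a non-digit, then optionally the literal 'c' (captured as 'head'); then optionally one of [y0], then the literal 'dvn'; then zero or more of a non-word character (captured); then one or more of a word character, then the literal 'f2s'; then one or more of any character except [a6gd], then zero or more of a non-word character (captured).
3 groups means the one result is a tuple of 3 captured strings — 1 here.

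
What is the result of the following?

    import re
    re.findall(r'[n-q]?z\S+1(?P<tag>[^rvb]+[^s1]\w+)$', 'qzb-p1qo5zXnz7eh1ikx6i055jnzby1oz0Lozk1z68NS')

This matches optionally a character in [n-q], then the literal 'z'; then one or more of a non-whitespace character, then the literal '1'; then one or more of any character except [rvb], then any character except [s1], then one or more of a word character (captured as 'tag'); then anchored at the end.
Matches: at [0:44] match 'qzb-p1qo5zXnz7eh1ikx6i055jnzby1oz0Lozk1z68NS', group 1 = 'z68NS'.
Because there's exactly one group, `findall` drops the full match and keeps group 1 from the one hit.

['z68NS']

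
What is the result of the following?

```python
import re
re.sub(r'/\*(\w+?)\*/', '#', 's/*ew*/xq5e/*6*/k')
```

Matches: at [1:7] → '/*ew*/'; at [11:16] → '/*6*/'.
Every occurrence is swapped for '#'.

's#xq5e#k'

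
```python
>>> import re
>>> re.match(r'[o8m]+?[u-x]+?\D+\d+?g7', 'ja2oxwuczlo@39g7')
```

`re.match` won't scan ahead — the pattern has to work from the very first character.
Here position 0 doesn't satisfy it, so the call returns None.

None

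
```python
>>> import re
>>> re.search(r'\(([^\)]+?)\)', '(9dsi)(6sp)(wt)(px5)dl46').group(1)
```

'9dsi'

The match spans [0:6] → '(9dsi)'.
Captured: group 1 = '9dsi'.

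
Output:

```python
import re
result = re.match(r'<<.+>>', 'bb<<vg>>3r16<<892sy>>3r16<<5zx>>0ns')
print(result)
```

`re.match` only tries the pattern at the start of the string.
Here the pattern fails at index 0, so the call returns None.

None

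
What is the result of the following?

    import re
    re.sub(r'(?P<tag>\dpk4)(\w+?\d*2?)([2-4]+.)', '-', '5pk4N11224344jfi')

Pattern: a digit, then the literal 'pk4' (captured as 'tag'); then one or more of a word character (lazy), then zero or more of a digit, then optionally a literal '2' (captured); then one or more of a character in [2-4], then any character (captured).
Every occurrence is swapped for '-'.

'-fi'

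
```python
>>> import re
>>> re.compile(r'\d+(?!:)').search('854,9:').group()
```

'854'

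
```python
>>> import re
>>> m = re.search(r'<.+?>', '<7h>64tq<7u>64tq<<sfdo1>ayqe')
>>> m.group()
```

'<7h>'

`re.search` tries every starting position until one works.
The match spans [0:4] → '<7h>'.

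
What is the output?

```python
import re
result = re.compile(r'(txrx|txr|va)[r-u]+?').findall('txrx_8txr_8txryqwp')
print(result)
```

[]

`findall` collects group 1 from each match (0 total).
Nothing in the string satisfies the pattern, so the list is empty.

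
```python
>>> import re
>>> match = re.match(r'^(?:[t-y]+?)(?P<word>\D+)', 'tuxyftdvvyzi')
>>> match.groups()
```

The pattern matches anchored at the start of the string; then one or more of a character in [t-y] (lazy) (non-capturing group); then one or more of a non-digit (captured as 'word').
A non-greedy quantifier consumes as few characters as it can — just enough that the remainder of the pattern still matches from where it stops; whatever follows it matches normally.
`re.match` won't scan ahead — the pattern has to work from the very first character.
The match spans [0:12] → 'tuxyftdvvyzi'.
Captured: group 1 = 'uxyftdvvyzi'.

('uxyftdvvyzi',)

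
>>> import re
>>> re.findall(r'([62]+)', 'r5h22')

['22']

The pattern matches one or more of one of [62] (captured).
Matches: at [3:5] match '22', group 1 = '22'.
Because there's exactly one group, `findall` drops the full match and keeps group 1 from the one hit.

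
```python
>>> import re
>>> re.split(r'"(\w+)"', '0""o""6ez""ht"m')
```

['0"', 'o', '', '6ez', '', 'ht', 'm']

Because the pattern has a capturing group, `split` also inserts each captured text between the pieces.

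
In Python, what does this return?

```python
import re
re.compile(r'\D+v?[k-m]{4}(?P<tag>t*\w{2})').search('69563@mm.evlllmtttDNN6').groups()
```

The match spans [5:20] → '@mm.evlllmtttDN'.
Captured: group 1 = 'tttDN'.

('tttDN',)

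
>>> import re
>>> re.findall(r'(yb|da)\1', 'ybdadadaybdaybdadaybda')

After group 1 captures some text, `\1` only succeeds where that same text appears again.
Matches: at [2:6] match 'dada', group 1 = 'da'; at [14:18] match 'dada', group 1 = 'da'.
One capturing group, so `findall` returns just the captured substring from each match — 2 in all.

['da', 'da']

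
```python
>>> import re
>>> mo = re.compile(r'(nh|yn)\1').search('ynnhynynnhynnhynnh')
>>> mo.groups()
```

After group 1 captures some text, `\1` only succeeds where that same text appears again.
`search` walks the string left to right and returns the first match it finds.
The match spans [4:8] → 'ynyn'.
Captured: group 1 = 'yn'.

('yn',)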